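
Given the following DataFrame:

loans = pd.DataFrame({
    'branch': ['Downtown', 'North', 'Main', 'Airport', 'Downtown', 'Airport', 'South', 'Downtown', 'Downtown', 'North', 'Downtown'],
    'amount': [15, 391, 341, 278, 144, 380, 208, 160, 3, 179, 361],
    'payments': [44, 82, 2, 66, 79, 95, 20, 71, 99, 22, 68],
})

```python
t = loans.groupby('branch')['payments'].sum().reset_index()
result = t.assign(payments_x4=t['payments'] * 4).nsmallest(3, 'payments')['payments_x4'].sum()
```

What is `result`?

group by branch, sum of payments:
branch
Airport     161
Downtown    361
Main          2
North       104
South        20
Name: payments, dtype: int64
reset_index():
     branch  payments
0   Airport       161
1  Downtown       361
2      Main         2
3     North       104
4     South        20
add column payments_x4 = t['payments'] * 4:
     branch  payments  payments_x4
0   Airport       161          644
1  Downtown       361         1444
2      Main         2            8
3     North       104          416
4     South        20           80
take 3 rows with smallest payments:
  branch  payments  payments_x4
2   Main         2            8
4  South        20           80
3  North       104          416

504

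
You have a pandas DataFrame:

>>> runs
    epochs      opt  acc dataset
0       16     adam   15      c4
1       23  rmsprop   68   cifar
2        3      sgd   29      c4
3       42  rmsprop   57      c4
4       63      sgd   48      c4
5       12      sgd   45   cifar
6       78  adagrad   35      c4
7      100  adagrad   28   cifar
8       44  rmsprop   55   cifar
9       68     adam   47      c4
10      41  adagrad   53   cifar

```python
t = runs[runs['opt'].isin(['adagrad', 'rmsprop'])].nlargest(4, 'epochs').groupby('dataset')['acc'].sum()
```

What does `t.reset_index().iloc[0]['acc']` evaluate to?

92

filter rows where opt in ['adagrad', 'rmsprop']:
    epochs      opt  acc dataset
1       23  rmsprop   68   cifar
3       42  rmsprop   57      c4
6       78  adagrad   35      c4
7      100  adagrad   28   cifar
8       44  rmsprop   55   cifar
10      41  adagrad   53   cifar
take 4 rows with largest epochs:
   epochs      opt  acc dataset
7     100  adagrad   28   cifar
6      78  adagrad   35      c4
8      44  rmsprop   55   cifar
3      42  rmsprop   57      c4
group by dataset, sum of acc:
dataset
c4       92
cifar    83
Name: acc, dtype: int64
reset_index():
  dataset  acc
0      c4   92
1   cifar   83
Hence 92.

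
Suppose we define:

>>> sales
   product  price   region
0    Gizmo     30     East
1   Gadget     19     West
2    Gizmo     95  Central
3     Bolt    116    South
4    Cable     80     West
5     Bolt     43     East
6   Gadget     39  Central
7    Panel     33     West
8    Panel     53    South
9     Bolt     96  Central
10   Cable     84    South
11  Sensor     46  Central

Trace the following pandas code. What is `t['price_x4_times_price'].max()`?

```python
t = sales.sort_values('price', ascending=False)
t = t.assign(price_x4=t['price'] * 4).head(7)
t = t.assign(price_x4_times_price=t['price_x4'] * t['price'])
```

sort by price descending:
   product  price   region
3     Bolt    116    South
9     Bolt     96  Central
2    Gizmo     95  Central
10   Cable     84    South
4    Cable     80     West
8    Panel     53    South
11  Sensor     46  Central
5     Bolt     43     East
6   Gadget     39  Central
7    Panel     33     West
0    Gizmo     30     East
1   Gadget     19     West
add column price_x4 = t['price'] * 4:
   product  price   region  price_x4
3     Bolt    116    South       464
9     Bolt     96  Central       384
2    Gizmo     95  Central       380
10   Cable     84    South       336
4    Cable     80     West       320
8    Panel     53    South       212
11  Sensor     46  Central       184
5     Bolt     43     East       172
6   Gadget     39  Central       156
7    Panel     33     West       132
0    Gizmo     30     East       120
1   Gadget     19     West        76
take first 7 rows:
   product  price   region  price_x4
3     Bolt    116    South       464
9     Bolt     96  Central       384
2    Gizmo     95  Central       380
10   Cable     84    South       336
4    Cable     80     West       320
8    Panel     53    South       212
11  Sensor     46  Central       184
add column price_x4_times_price = t['price_x4'] * t['price']:
   product  price   region  price_x4  price_x4_times_price
3     Bolt    116    South       464                 53824
9     Bolt     96  Central       384                 36864
2    Gizmo     95  Central       380                 36100
10   Cable     84    South       336                 28224
4    Cable     80     West       320                 25600
8    Panel     53    South       212                 11236
11  Sensor     46  Central       184                  8464

53824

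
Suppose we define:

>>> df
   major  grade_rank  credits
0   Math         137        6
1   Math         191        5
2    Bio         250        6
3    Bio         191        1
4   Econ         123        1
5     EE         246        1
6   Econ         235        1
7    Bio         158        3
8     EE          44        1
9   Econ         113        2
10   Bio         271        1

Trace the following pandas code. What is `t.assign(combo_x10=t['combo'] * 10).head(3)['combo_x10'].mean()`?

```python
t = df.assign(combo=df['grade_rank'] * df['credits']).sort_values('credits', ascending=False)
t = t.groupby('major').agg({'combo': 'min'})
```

add column combo = df['grade_rank'] * df['credits']:
   major  grade_rank  credits  combo
0   Math         137        6    822
1   Math         191        5    955
2    Bio         250        6   1500
3    Bio         191        1    191
4   Econ         123        1    123
5     EE         246        1    246
6   Econ         235        1    235
7    Bio         158        3    474
8     EE          44        1     44
9   Econ         113        2    226
10   Bio         271        1    271
sort by credits descending:
   major  grade_rank  credits  combo
0   Math         137        6    822
2    Bio         250        6   1500
1   Math         191        5    955
7    Bio         158        3    474
9   Econ         113        2    226
3    Bio         191        1    191
4   Econ         123        1    123
5     EE         246        1    246
6   Econ         235        1    235
8     EE          44        1     44
10   Bio         271        1    271
group by major, min of combo:
       combo
major       
Bio      191
EE        44
Econ     123
Math     822
add column combo_x10 = t['combo'] * 10:
       combo  combo_x10
major                  
Bio      191       1910
EE        44        440
Econ     123       1230
Math     822       8220
take first 3 rows:
       combo  combo_x10
major                  
Bio      191       1910
EE        44        440
Econ     123       1230
The mean of column 'combo_x10' is 1193.33333333.

1193.33333333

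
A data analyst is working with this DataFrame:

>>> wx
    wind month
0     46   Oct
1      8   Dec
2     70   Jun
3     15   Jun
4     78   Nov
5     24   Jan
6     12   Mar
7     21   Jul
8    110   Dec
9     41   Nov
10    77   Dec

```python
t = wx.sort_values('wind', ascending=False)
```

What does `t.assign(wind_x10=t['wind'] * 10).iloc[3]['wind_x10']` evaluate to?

sort by wind descending:
    wind month
8    110   Dec
4     78   Nov
10    77   Dec
2     70   Jun
0     46   Oct
9     41   Nov
5     24   Jan
7     21   Jul
3     15   Jun
6     12   Mar
1      8   Dec
add column wind_x10 = t['wind'] * 10:
    wind month  wind_x10
8    110   Dec      1100
4     78   Nov       780
10    77   Dec       770
2     70   Jun       700
0     46   Oct       460
9     41   Nov       410
5     24   Jan       240
7     21   Jul       210
3     15   Jun       150
6     12   Mar       120
1      8   Dec        80

700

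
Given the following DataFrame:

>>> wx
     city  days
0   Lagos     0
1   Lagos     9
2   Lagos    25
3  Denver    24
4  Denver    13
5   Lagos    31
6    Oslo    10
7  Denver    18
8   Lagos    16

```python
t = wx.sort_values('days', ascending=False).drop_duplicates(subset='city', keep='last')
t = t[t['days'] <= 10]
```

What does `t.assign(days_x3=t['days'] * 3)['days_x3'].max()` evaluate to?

sort by days descending:
     city  days
5   Lagos    31
2   Lagos    25
3  Denver    24
7  Denver    18
8   Lagos    16
4  Denver    13
6    Oslo    10
1   Lagos     9
0   Lagos     0
drop duplicate city (keep=last):
     city  days
4  Denver    13
6    Oslo    10
0   Lagos     0
filter rows where days <= 10:
    city  days
6   Oslo    10
0  Lagos     0
add column days_x3 = t['days'] * 3:
    city  days  days_x3
6   Oslo    10       30
0  Lagos     0        0

30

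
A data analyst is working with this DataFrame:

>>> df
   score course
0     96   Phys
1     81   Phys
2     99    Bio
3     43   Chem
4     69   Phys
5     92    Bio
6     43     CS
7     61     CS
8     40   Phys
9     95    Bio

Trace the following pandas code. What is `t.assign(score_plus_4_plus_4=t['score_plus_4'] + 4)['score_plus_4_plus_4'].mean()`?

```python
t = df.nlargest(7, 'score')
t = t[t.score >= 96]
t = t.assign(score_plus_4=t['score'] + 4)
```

105.5

take 7 rows with largest score:
   score course
2     99    Bio
0     96   Phys
9     95    Bio
5     92    Bio
1     81   Phys
4     69   Phys
7     61     CS
filter rows where score >= 96:
   score course
2     99    Bio
0     96   Phys
add column score_plus_4 = t['score'] + 4:
   score course  score_plus_4
2     99    Bio           103
0     96   Phys           100
add column score_plus_4_plus_4 = t['score_plus_4'] + 4:
   score course  score_plus_4  score_plus_4_plus_4
2     99    Bio           103                  107
0     96   Phys           100                  104
The mean of column 'score_plus_4_plus_4' is 105.5.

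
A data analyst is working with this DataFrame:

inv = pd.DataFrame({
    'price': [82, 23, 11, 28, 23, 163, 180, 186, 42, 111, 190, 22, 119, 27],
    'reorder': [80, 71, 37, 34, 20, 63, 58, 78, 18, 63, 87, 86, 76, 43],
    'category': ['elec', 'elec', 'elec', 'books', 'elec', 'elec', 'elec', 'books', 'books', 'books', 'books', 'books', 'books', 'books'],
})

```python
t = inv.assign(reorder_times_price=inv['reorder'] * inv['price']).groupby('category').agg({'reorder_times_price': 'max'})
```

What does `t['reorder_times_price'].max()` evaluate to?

add column reorder_times_price = inv['reorder'] * inv['price']:
    price  reorder category  reorder_times_price
0      82       80     elec                 6560
1      23       71     elec                 1633
2      11       37     elec                  407
3      28       34    books                  952
4      23       20     elec                  460
5     163       63     elec                10269
6     180       58     elec                10440
7     186       78    books                14508
8      42       18    books                  756
9     111       63    books                 6993
10    190       87    books                16530
11     22       86    books                 1892
12    119       76    books                 9044
13     27       43    books                 1161
group by category, max of reorder_times_price:
          reorder_times_price
category                     
books                   16530
elec                    10440
Reading off the max of column 'reorder_times_price', we get 16530.

16530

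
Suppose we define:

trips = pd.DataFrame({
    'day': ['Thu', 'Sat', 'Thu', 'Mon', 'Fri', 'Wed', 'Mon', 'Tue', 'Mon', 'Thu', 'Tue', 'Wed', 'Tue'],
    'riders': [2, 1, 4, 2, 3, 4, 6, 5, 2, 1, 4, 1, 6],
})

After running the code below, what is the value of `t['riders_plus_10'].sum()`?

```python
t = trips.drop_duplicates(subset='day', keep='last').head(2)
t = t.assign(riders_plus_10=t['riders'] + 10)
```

drop duplicate day (keep=last):
    day  riders
1   Sat       1
4   Fri       3
8   Mon       2
9   Thu       1
11  Wed       1
12  Tue       6
take first 2 rows:
   day  riders
1  Sat       1
4  Fri       3
add column riders_plus_10 = t['riders'] + 10:
   day  riders  riders_plus_10
1  Sat       1              11
4  Fri       3              13
Taking the sum of column 'riders_plus_10' gives 24.

24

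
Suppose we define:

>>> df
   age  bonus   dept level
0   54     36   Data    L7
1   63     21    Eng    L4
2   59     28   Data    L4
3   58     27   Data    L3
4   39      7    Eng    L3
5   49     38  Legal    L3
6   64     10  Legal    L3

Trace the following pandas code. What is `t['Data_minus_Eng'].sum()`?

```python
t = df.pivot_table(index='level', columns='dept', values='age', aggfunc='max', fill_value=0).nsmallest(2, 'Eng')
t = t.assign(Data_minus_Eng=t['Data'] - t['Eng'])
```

pivot: rows=level, cols=dept, max(age):
dept   Data  Eng  Legal
level                  
L3       58   39     64
L4       59   63      0
L7       54    0      0
take 2 rows with smallest Eng:
dept   Data  Eng  Legal
level                  
L7       54    0      0
L3       58   39     64
add column Data_minus_Eng = t['Data'] - t['Eng']:
dept   Data  Eng  Legal  Data_minus_Eng
level                                  
L7       54    0      0              54
L3       58   39     64              19

73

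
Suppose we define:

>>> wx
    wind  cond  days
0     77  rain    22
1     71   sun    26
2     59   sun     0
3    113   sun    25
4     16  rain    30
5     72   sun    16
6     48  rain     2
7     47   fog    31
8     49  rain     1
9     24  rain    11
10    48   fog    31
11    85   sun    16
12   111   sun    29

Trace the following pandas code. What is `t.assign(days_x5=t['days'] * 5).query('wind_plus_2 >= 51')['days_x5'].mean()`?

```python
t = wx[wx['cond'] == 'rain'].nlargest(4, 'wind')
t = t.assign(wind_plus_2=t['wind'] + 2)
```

filter rows where cond == 'rain':
   wind  cond  days
0    77  rain    22
4    16  rain    30
6    48  rain     2
8    49  rain     1
9    24  rain    11
take 4 rows with largest wind:
   wind  cond  days
0    77  rain    22
8    49  rain     1
6    48  rain     2
9    24  rain    11
add column wind_plus_2 = t['wind'] + 2:
   wind  cond  days  wind_plus_2
0    77  rain    22           79
8    49  rain     1           51
6    48  rain     2           50
9    24  rain    11           26
add column days_x5 = t['days'] * 5:
   wind  cond  days  wind_plus_2  days_x5
0    77  rain    22           79      110
8    49  rain     1           51        5
6    48  rain     2           50       10
9    24  rain    11           26       55
filter rows where wind_plus_2 >= 51:
   wind  cond  days  wind_plus_2  days_x5
0    77  rain    22           79      110
8    49  rain     1           51        5
So mean() = 57.5.

57.5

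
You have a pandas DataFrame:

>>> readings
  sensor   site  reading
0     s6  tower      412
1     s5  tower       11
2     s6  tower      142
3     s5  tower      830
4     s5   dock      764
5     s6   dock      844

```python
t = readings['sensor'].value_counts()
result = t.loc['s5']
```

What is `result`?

3

value_counts of sensor:
sensor
s6    3
s5    3
Name: count, dtype: int64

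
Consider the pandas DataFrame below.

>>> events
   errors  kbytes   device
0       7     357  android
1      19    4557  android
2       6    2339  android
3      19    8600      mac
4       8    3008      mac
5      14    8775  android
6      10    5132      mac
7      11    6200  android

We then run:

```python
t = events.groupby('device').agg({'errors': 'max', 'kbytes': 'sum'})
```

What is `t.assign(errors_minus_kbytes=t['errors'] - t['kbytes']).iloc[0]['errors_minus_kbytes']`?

-22209

group by device: max(errors), sum(kbytes):
         errors  kbytes
device                 
android      19   22228
mac          19   16740
add column errors_minus_kbytes = t['errors'] - t['kbytes']:
         errors  kbytes  errors_minus_kbytes
device                                      
android      19   22228               -22209
mac          19   16740               -16721
The value at position 0, column 'errors_minus_kbytes' is -22209.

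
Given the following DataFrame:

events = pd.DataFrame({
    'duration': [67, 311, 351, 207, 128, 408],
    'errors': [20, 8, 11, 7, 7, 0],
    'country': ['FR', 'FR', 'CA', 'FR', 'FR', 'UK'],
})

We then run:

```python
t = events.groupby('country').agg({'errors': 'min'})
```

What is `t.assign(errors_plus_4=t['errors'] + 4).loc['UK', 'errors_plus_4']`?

group by country, min of errors:
         errors
country        
CA           11
FR            7
UK            0
add column errors_plus_4 = t['errors'] + 4:
         errors  errors_plus_4
country                       
CA           11             15
FR            7             11
UK            0              4
Then the value at row 'UK', column 'errors_plus_4': 4

4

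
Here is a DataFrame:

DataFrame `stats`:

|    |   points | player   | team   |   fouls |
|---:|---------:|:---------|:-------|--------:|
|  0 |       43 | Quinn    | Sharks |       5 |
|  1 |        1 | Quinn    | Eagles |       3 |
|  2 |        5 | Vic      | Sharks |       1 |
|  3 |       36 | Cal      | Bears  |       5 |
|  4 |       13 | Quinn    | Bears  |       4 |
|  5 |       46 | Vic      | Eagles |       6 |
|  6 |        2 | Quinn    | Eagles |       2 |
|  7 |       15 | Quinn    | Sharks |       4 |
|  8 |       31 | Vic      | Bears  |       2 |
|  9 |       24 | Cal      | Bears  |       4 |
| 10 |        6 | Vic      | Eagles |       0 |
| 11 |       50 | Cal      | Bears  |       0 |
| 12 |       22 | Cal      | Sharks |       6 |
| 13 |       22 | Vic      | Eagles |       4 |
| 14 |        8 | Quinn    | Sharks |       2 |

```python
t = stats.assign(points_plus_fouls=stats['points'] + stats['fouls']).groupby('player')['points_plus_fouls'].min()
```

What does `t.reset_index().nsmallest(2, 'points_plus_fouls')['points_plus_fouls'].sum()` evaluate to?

add column points_plus_fouls = stats['points'] + stats['fouls']:
    points player    team  fouls  points_plus_fouls
0       43  Quinn  Sharks      5                 48
1        1  Quinn  Eagles      3                  4
2        5    Vic  Sharks      1                  6
3       36    Cal   Bears      5                 41
4       13  Quinn   Bears      4                 17
5       46    Vic  Eagles      6                 52
6        2  Quinn  Eagles      2                  4
7       15  Quinn  Sharks      4                 19
8       31    Vic   Bears      2                 33
9       24    Cal   Bears      4                 28
10       6    Vic  Eagles      0                  6
11      50    Cal   Bears      0                 50
12      22    Cal  Sharks      6                 28
13      22    Vic  Eagles      4                 26
14       8  Quinn  Sharks      2                 10
group by player, min of points_plus_fouls:
player
Cal      28
Quinn     4
Vic       6
Name: points_plus_fouls, dtype: int64
reset_index():
  player  points_plus_fouls
0    Cal                 28
1  Quinn                  4
2    Vic                  6
take 2 rows with smallest points_plus_fouls:
  player  points_plus_fouls
1  Quinn                  4
2    Vic                  6

10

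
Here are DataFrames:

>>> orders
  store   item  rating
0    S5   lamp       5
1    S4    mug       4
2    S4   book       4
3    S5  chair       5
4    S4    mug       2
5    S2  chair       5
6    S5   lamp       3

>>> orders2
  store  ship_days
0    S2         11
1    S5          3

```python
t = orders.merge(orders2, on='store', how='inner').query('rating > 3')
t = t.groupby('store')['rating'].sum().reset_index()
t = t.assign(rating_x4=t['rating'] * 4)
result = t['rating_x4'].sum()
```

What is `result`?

merge on 'store' (how='inner') → 4 rows:
  store   item  rating  ship_days
0    S5   lamp       5          3
1    S5  chair       5          3
2    S2  chair       5         11
3    S5   lamp       3          3
filter rows where rating > 3:
  store   item  rating  ship_days
0    S5   lamp       5          3
1    S5  chair       5          3
2    S2  chair       5         11
group by store, sum of rating:
store
S2     5
S5    10
Name: rating, dtype: int64
reset_index():
  store  rating
0    S2       5
1    S5      10
add column rating_x4 = t['rating'] * 4:
  store  rating  rating_x4
0    S2       5         20
1    S5      10         40
sum of column 'rating_x4' → 60

60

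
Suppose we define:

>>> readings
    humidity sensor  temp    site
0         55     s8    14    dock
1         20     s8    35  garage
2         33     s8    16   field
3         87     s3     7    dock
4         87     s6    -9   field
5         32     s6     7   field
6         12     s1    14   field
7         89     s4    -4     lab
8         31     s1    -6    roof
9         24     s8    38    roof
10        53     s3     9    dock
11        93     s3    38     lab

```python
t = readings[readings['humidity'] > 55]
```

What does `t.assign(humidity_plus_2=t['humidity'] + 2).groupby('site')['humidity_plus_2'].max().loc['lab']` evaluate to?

95

filter rows where humidity > 55:
    humidity sensor  temp   site
3         87     s3     7   dock
4         87     s6    -9  field
7         89     s4    -4    lab
11        93     s3    38    lab
add column humidity_plus_2 = t['humidity'] + 2:
    humidity sensor  temp   site  humidity_plus_2
3         87     s3     7   dock               89
4         87     s6    -9  field               89
7         89     s4    -4    lab               91
11        93     s3    38    lab               95
group by site, max of humidity_plus_2:
site
dock     89
field    89
lab      95
Name: humidity_plus_2, dtype: int64
Taking the value at index 'lab' gives 95.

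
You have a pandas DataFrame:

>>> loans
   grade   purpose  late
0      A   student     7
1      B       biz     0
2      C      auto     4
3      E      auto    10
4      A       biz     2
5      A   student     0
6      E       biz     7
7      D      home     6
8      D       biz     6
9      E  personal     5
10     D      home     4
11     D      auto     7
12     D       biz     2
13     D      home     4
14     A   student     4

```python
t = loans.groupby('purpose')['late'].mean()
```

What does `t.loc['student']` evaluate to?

3.66666666667

group by purpose, mean of late:
purpose
auto        7.000000
biz         3.400000
home        4.666667
personal    5.000000
student     3.666667
Name: late, dtype: float64
Reading off the value at index 'student', we get 3.66666666667.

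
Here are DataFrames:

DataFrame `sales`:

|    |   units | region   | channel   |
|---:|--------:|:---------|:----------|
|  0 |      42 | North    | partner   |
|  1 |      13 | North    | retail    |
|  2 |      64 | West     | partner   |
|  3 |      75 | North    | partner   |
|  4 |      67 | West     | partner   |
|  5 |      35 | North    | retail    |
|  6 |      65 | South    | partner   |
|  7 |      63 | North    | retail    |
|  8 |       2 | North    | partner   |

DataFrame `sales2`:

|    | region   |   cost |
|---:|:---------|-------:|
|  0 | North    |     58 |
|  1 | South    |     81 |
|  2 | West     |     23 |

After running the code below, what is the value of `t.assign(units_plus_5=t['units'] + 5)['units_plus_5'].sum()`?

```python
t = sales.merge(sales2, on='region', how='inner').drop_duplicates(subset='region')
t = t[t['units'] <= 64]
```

116

merge on 'region' (how='inner') → 9 rows:
   units region  channel  cost
0     42  North  partner    58
1     13  North   retail    58
2     64   West  partner    23
3     75  North  partner    58
4     67   West  partner    23
5     35  North   retail    58
6     65  South  partner    81
7     63  North   retail    58
8      2  North  partner    58
drop duplicate region (keep=first):
   units region  channel  cost
0     42  North  partner    58
2     64   West  partner    23
6     65  South  partner    81
filter rows where units <= 64:
   units region  channel  cost
0     42  North  partner    58
2     64   West  partner    23
add column units_plus_5 = t['units'] + 5:
   units region  channel  cost  units_plus_5
0     42  North  partner    58            47
2     64   West  partner    23            69
Taking the sum of column 'units_plus_5' gives 116.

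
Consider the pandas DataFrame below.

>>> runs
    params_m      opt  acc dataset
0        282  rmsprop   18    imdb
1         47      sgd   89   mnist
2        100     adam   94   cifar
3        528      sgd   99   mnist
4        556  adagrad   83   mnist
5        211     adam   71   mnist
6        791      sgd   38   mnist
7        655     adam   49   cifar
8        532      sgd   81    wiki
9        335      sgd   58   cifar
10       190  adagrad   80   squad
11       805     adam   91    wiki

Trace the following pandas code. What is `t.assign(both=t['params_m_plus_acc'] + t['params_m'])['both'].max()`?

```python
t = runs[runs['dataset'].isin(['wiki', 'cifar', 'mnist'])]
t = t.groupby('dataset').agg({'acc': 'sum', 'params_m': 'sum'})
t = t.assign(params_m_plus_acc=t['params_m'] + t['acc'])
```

4646

filter rows where dataset in ['wiki', 'cifar', 'mnist']:
    params_m      opt  acc dataset
1         47      sgd   89   mnist
2        100     adam   94   cifar
3        528      sgd   99   mnist
4        556  adagrad   83   mnist
5        211     adam   71   mnist
6        791      sgd   38   mnist
7        655     adam   49   cifar
8        532      sgd   81    wiki
9        335      sgd   58   cifar
11       805     adam   91    wiki
group by dataset: sum(acc), sum(params_m):
         acc  params_m
dataset               
cifar    201      1090
mnist    380      2133
wiki     172      1337
add column params_m_plus_acc = t['params_m'] + t['acc']:
         acc  params_m  params_m_plus_acc
dataset                                  
cifar    201      1090               1291
mnist    380      2133               2513
wiki     172      1337               1509
add column both = t['params_m_plus_acc'] + t['params_m']:
         acc  params_m  params_m_plus_acc  both
dataset                                        
cifar    201      1090               1291  2381
mnist    380      2133               2513  4646
wiki     172      1337               1509  2846
Reading off the max of column 'both', we get 4646.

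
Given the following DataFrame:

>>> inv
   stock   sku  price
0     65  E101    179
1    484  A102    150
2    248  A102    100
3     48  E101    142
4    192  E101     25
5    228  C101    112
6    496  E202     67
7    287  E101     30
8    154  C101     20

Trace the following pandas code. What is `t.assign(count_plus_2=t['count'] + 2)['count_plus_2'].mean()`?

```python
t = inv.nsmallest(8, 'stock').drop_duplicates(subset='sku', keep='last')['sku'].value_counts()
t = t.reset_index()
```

take 8 rows with smallest stock:
   stock   sku  price
3     48  E101    142
0     65  E101    179
8    154  C101     20
4    192  E101     25
5    228  C101    112
2    248  A102    100
7    287  E101     30
1    484  A102    150
drop duplicate sku (keep=last):
   stock   sku  price
5    228  C101    112
7    287  E101     30
1    484  A102    150
value_counts of sku:
sku
C101    1
E101    1
A102    1
Name: count, dtype: int64
reset_index():
    sku  count
0  C101      1
1  E101      1
2  A102      1
add column count_plus_2 = t['count'] + 2:
    sku  count  count_plus_2
0  C101      1             3
1  E101      1             3
2  A102      1             3
The mean of column 'count_plus_2' is 3.0.

3.0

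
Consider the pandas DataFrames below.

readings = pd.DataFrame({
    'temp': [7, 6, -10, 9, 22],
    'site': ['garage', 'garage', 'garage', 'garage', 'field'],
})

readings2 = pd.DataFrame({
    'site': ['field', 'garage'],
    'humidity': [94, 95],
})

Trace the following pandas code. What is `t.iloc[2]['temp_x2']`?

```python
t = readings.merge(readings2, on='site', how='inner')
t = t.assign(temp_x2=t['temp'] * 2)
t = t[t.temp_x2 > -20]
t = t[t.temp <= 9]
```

merge on 'site' (how='inner') → 5 rows:
   temp    site  humidity
0     7  garage        95
1     6  garage        95
2   -10  garage        95
3     9  garage        95
4    22   field        94
add column temp_x2 = t['temp'] * 2:
   temp    site  humidity  temp_x2
0     7  garage        95       14
1     6  garage        95       12
2   -10  garage        95      -20
3     9  garage        95       18
4    22   field        94       44
filter rows where temp_x2 > -20:
   temp    site  humidity  temp_x2
0     7  garage        95       14
1     6  garage        95       12
3     9  garage        95       18
4    22   field        94       44
filter rows where temp <= 9:
   temp    site  humidity  temp_x2
0     7  garage        95       14
1     6  garage        95       12
3     9  garage        95       18

18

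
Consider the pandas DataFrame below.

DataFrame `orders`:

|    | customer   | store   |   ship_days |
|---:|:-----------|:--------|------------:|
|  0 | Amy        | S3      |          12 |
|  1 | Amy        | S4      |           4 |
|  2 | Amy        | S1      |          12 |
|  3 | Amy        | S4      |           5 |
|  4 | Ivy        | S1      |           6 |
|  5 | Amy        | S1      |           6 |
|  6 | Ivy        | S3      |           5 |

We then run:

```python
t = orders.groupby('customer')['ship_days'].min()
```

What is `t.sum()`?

9

group by customer, min of ship_days:
customer
Amy    4
Ivy    5
Name: ship_days, dtype: int64
Finally, sum of the resulting series = 9.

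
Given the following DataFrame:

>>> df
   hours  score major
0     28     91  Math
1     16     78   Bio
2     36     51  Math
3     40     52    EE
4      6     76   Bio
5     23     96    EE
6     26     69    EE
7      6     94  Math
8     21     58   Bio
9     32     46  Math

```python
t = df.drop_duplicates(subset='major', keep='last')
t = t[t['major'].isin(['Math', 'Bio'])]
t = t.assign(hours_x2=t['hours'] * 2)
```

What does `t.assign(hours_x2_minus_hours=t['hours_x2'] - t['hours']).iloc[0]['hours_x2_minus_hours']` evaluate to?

21

drop duplicate major (keep=last):
   hours  score major
6     26     69    EE
8     21     58   Bio
9     32     46  Math
filter rows where major in ['Math', 'Bio']:
   hours  score major
8     21     58   Bio
9     32     46  Math
add column hours_x2 = t['hours'] * 2:
   hours  score major  hours_x2
8     21     58   Bio        42
9     32     46  Math        64
add column hours_x2_minus_hours = t['hours_x2'] - t['hours']:
   hours  score major  hours_x2  hours_x2_minus_hours
8     21     58   Bio        42                    21
9     32     46  Math        64                    32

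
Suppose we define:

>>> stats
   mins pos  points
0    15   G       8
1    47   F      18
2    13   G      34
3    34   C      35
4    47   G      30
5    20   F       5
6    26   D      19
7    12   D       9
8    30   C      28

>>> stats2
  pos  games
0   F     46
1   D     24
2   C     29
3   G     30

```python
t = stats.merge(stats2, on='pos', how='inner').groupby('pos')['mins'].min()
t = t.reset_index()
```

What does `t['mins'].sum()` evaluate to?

merge on 'pos' (how='inner') → 9 rows:
   mins pos  points  games
0    15   G       8     30
1    47   F      18     46
2    13   G      34     30
3    34   C      35     29
4    47   G      30     30
5    20   F       5     46
6    26   D      19     24
7    12   D       9     24
8    30   C      28     29
group by pos, min of mins:
pos
C    30
D    12
F    20
G    13
Name: mins, dtype: int64
reset_index():
  pos  mins
0   C    30
1   D    12
2   F    20
3   G    13

75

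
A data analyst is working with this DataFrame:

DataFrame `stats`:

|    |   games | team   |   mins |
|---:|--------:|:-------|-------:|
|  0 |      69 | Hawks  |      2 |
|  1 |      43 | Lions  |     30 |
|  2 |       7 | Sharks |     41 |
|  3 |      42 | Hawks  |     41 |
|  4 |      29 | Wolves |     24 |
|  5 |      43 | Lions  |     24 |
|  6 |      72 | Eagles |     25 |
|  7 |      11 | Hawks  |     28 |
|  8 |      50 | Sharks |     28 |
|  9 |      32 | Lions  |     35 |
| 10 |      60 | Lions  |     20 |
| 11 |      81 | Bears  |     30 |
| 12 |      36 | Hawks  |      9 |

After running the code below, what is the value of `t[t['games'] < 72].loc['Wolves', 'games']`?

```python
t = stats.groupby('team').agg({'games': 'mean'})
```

29.0

group by team, mean of games:
        games
team         
Bears    81.0
Eagles   72.0
Hawks    39.5
Lions    44.5
Sharks   28.5
Wolves   29.0
filter rows where games < 72:
        games
team         
Hawks    39.5
Lions    44.5
Sharks   28.5
Wolves   29.0
Then the value at row 'Wolves', column 'games': 29.0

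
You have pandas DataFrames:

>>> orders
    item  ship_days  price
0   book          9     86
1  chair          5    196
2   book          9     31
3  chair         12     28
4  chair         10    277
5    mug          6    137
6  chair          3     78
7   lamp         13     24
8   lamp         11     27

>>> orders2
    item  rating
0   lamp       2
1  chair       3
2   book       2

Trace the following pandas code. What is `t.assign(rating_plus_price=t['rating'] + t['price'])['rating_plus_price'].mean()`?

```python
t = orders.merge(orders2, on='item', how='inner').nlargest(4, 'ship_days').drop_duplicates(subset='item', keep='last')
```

154.5

merge on 'item' (how='inner') → 8 rows:
    item  ship_days  price  rating
0   book          9     86       2
1  chair          5    196       3
2   book          9     31       2
3  chair         12     28       3
4  chair         10    277       3
5  chair          3     78       3
6   lamp         13     24       2
7   lamp         11     27       2
take 4 rows with largest ship_days:
    item  ship_days  price  rating
6   lamp         13     24       2
3  chair         12     28       3
7   lamp         11     27       2
4  chair         10    277       3
drop duplicate item (keep=last):
    item  ship_days  price  rating
7   lamp         11     27       2
4  chair         10    277       3
add column rating_plus_price = t['rating'] + t['price']:
    item  ship_days  price  rating  rating_plus_price
7   lamp         11     27       2                 29
4  chair         10    277       3                280
Then the mean of column 'rating_plus_price': 154.5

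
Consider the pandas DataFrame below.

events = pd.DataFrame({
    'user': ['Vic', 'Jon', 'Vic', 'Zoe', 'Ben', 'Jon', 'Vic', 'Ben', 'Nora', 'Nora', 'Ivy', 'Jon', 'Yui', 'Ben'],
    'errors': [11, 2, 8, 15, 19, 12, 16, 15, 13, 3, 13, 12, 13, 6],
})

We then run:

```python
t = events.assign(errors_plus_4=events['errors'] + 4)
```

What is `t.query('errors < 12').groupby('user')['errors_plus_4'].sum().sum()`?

add column errors_plus_4 = events['errors'] + 4:
    user  errors  errors_plus_4
0    Vic      11             15
1    Jon       2              6
2    Vic       8             12
3    Zoe      15             19
4    Ben      19             23
5    Jon      12             16
6    Vic      16             20
7    Ben      15             19
8   Nora      13             17
9   Nora       3              7
10   Ivy      13             17
11   Jon      12             16
12   Yui      13             17
13   Ben       6             10
filter rows where errors < 12:
    user  errors  errors_plus_4
0    Vic      11             15
1    Jon       2              6
2    Vic       8             12
9   Nora       3              7
13   Ben       6             10
group by user, sum of errors_plus_4:
user
Ben     10
Jon      6
Nora     7
Vic     27
Name: errors_plus_4, dtype: int64
Finally, sum of the resulting series = 50.

50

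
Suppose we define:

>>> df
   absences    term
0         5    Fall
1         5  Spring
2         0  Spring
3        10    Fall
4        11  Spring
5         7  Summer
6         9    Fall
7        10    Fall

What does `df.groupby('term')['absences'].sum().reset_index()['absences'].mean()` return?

19.0

group by term, sum of absences:
term
Fall      34
Spring    16
Summer     7
Name: absences, dtype: int64
reset_index():
     term  absences
0    Fall        34
1  Spring        16
2  Summer         7
So mean() = 19.0.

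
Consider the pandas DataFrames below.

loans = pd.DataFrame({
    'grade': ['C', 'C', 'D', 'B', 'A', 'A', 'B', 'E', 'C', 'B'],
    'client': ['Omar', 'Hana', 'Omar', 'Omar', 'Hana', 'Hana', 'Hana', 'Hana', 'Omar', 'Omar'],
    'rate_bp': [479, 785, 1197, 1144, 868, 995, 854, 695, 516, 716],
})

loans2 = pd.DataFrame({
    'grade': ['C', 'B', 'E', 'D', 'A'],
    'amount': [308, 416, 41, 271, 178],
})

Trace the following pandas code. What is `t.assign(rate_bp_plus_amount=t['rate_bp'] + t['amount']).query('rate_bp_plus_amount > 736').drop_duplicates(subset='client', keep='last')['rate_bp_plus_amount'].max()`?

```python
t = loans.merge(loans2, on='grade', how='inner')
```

merge on 'grade' (how='inner') → 10 rows:
  grade client  rate_bp  amount
0     C   Omar      479     308
1     C   Hana      785     308
2     D   Omar     1197     271
3     B   Omar     1144     416
4     A   Hana      868     178
5     A   Hana      995     178
6     B   Hana      854     416
7     E   Hana      695      41
8     C   Omar      516     308
9     B   Omar      716     416
add column rate_bp_plus_amount = t['rate_bp'] + t['amount']:
  grade client  rate_bp  amount  rate_bp_plus_amount
0     C   Omar      479     308                  787
1     C   Hana      785     308                 1093
2     D   Omar     1197     271                 1468
3     B   Omar     1144     416                 1560
4     A   Hana      868     178                 1046
5     A   Hana      995     178                 1173
6     B   Hana      854     416                 1270
7     E   Hana      695      41                  736
8     C   Omar      516     308                  824
9     B   Omar      716     416                 1132
filter rows where rate_bp_plus_amount > 736:
  grade client  rate_bp  amount  rate_bp_plus_amount
0     C   Omar      479     308                  787
1     C   Hana      785     308                 1093
2     D   Omar     1197     271                 1468
3     B   Omar     1144     416                 1560
4     A   Hana      868     178                 1046
5     A   Hana      995     178                 1173
6     B   Hana      854     416                 1270
8     C   Omar      516     308                  824
9     B   Omar      716     416                 1132
drop duplicate client (keep=last):
  grade client  rate_bp  amount  rate_bp_plus_amount
6     B   Hana      854     416                 1270
9     B   Omar      716     416                 1132
max of column 'rate_bp_plus_amount' → 1270

1270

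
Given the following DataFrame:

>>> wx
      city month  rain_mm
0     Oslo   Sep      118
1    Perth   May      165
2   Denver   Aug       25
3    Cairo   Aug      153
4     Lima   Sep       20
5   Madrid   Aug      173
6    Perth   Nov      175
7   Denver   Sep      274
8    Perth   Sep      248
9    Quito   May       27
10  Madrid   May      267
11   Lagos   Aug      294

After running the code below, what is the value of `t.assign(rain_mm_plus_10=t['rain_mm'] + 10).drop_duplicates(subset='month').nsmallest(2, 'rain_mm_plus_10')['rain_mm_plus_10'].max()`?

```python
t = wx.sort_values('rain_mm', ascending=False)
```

sort by rain_mm descending:
      city month  rain_mm
11   Lagos   Aug      294
7   Denver   Sep      274
10  Madrid   May      267
8    Perth   Sep      248
6    Perth   Nov      175
5   Madrid   Aug      173
1    Perth   May      165
3    Cairo   Aug      153
0     Oslo   Sep      118
9    Quito   May       27
2   Denver   Aug       25
4     Lima   Sep       20
add column rain_mm_plus_10 = t['rain_mm'] + 10:
      city month  rain_mm  rain_mm_plus_10
11   Lagos   Aug      294              304
7   Denver   Sep      274              284
10  Madrid   May      267              277
8    Perth   Sep      248              258
6    Perth   Nov      175              185
5   Madrid   Aug      173              183
1    Perth   May      165              175
3    Cairo   Aug      153              163
0     Oslo   Sep      118              128
9    Quito   May       27               37
2   Denver   Aug       25               35
4     Lima   Sep       20               30
drop duplicate month (keep=first):
      city month  rain_mm  rain_mm_plus_10
11   Lagos   Aug      294              304
7   Denver   Sep      274              284
10  Madrid   May      267              277
6    Perth   Nov      175              185
take 2 rows with smallest rain_mm_plus_10:
      city month  rain_mm  rain_mm_plus_10
6    Perth   Nov      175              185
10  Madrid   May      267              277

277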